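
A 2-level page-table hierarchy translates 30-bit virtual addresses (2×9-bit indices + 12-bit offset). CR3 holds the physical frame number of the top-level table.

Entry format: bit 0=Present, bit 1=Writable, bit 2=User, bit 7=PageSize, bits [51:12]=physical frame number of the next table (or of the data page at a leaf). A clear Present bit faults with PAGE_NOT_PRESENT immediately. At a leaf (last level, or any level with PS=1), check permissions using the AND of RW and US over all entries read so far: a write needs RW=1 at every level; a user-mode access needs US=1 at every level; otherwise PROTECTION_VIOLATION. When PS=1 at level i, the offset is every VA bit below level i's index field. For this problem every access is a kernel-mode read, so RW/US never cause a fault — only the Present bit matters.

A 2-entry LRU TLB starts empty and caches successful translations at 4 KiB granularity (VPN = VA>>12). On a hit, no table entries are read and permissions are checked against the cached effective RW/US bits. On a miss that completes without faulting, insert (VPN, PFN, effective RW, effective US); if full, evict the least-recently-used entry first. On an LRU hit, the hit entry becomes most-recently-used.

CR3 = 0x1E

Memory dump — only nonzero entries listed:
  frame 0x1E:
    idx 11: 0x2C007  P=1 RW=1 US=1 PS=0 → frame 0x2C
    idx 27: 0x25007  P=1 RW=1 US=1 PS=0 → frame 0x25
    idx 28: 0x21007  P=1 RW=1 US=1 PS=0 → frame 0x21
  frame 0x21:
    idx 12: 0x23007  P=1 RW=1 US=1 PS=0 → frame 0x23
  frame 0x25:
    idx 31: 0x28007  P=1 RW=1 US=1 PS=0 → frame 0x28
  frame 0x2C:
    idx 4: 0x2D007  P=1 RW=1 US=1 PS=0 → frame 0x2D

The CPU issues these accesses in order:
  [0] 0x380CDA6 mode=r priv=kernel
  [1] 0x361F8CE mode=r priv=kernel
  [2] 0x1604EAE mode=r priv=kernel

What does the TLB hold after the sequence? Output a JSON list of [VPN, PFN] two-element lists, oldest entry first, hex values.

Walk each access:
#0 VA=0x380CDA6 (r,kernel):
  L0: frame=0x1E idx=28 entry=0x21007 [P=1 RW=1 US=1 PS=0]
  L1: frame=0x21 idx=12 entry=0x23007 [P=1 RW=1 US=1 PS=0]
  ✓ 0x23DA6  — 2 lookups
#1 VA=0x361F8CE (r,kernel):
  L0: frame=0x1E idx=27 entry=0x25007 [P=1 RW=1 US=1 PS=0]
  L1: frame=0x25 idx=31 entry=0x28007 [P=1 RW=1 US=1 PS=0]
  ✓ 0x288CE  — 2 lookups
#2 VA=0x1604EAE (r,kernel):
  L0: frame=0x1E idx=11 entry=0x2C007 [P=1 RW=1 US=1 PS=0]
  L1: frame=0x2C idx=4 entry=0x2D007 [P=1 RW=1 US=1 PS=0]
  ✓ 0x2DEAE  — 2 lookups

TLB: [["0x361F", "0x28"], ["0x1604", "0x2D"]]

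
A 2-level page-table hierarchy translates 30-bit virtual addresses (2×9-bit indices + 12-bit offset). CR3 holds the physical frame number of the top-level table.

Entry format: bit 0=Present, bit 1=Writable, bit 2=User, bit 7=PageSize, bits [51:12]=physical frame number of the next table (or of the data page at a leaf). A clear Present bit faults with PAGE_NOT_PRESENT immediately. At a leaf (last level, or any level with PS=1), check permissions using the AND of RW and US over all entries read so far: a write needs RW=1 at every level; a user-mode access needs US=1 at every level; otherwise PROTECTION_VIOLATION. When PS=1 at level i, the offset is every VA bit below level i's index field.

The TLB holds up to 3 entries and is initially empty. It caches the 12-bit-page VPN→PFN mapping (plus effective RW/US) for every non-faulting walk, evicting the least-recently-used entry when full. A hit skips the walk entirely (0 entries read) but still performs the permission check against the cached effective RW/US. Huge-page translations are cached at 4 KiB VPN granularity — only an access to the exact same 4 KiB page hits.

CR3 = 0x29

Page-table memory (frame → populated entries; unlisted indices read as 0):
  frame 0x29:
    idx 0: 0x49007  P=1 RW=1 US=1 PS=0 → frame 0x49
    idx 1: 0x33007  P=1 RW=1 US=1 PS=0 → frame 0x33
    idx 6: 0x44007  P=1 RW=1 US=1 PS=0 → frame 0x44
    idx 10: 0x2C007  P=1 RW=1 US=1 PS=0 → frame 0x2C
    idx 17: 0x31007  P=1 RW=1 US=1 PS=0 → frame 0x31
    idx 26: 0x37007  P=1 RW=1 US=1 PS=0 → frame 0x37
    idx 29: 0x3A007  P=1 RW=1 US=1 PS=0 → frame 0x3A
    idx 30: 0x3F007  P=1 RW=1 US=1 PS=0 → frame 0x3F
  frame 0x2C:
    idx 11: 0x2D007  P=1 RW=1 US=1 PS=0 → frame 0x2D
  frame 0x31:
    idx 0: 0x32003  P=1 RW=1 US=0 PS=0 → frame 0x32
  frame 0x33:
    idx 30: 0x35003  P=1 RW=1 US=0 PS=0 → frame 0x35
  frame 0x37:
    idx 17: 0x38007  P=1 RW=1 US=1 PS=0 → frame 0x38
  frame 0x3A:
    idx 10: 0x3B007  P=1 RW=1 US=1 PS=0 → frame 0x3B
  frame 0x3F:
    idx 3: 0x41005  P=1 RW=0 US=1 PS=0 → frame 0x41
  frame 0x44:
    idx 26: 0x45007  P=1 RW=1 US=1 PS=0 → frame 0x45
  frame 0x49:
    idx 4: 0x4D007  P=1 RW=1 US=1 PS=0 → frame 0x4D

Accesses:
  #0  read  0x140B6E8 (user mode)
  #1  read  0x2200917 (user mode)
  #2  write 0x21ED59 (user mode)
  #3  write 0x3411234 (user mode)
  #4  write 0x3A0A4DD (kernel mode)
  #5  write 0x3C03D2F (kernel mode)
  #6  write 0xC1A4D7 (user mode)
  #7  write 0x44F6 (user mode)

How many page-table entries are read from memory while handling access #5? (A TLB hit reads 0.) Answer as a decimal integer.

Per-access translation:
#0 VA=0x140B6E8 (r,user):
  [0] read 0x29 idx=10: raw=0x2C007 flags P=1 W=1 U=1 S=0
  [1] read 0x2C idx=11: raw=0x2D007 flags P=1 W=1 U=1 S=0
  → PA=0x2D6E8  (2 entries read)
#1 VA=0x2200917 (r,user):
  [0] read 0x29 idx=17: raw=0x31007 flags P=1 W=1 U=1 S=0
  [1] read 0x31 idx=0: raw=0x32003 flags P=1 W=1 U=0 S=0
  → PROTECTION_VIOLATION  (2 entries read)
#2 VA=0x21ED59 (w,user):
  [0] read 0x29 idx=1: raw=0x33007 flags P=1 W=1 U=1 S=0
  [1] read 0x33 idx=30: raw=0x35003 flags P=1 W=1 U=0 S=0
  → PROTECTION_VIOLATION  (2 entries read)
#3 VA=0x3411234 (w,user):
  [0] read 0x29 idx=26: raw=0x37007 flags P=1 W=1 U=1 S=0
  [1] read 0x37 idx=17: raw=0x38007 flags P=1 W=1 U=1 S=0
  → PA=0x38234  (2 entries read)
#4 VA=0x3A0A4DD (w,kernel):
  [0] read 0x29 idx=29: raw=0x3A007 flags P=1 W=1 U=1 S=0
  [1] read 0x3A idx=10: raw=0x3B007 flags P=1 W=1 U=1 S=0
  → PA=0x3B4DD  (2 entries read)
#5 VA=0x3C03D2F (w,kernel):
  [0] read 0x29 idx=30: raw=0x3F007 flags P=1 W=1 U=1 S=0
  [1] read 0x3F idx=3: raw=0x41005 flags P=1 W=0 U=1 S=0
  → PROTECTION_VIOLATION  (2 entries read)
#6 VA=0xC1A4D7 (w,user):
  [0] read 0x29 idx=6: raw=0x44007 flags P=1 W=1 U=1 S=0
  [1] read 0x44 idx=26: raw=0x45007 flags P=1 W=1 U=1 S=0
  → PA=0x454D7  (2 entries read)
#7 VA=0x44F6 (w,user):
  [0] read 0x29 idx=0: raw=0x49007 flags P=1 W=1 U=1 S=0
  [1] read 0x49 idx=4: raw=0x4D007 flags P=1 W=1 U=1 S=0
  → PA=0x4D4F6  (2 entries read)

Entries read for #5: 2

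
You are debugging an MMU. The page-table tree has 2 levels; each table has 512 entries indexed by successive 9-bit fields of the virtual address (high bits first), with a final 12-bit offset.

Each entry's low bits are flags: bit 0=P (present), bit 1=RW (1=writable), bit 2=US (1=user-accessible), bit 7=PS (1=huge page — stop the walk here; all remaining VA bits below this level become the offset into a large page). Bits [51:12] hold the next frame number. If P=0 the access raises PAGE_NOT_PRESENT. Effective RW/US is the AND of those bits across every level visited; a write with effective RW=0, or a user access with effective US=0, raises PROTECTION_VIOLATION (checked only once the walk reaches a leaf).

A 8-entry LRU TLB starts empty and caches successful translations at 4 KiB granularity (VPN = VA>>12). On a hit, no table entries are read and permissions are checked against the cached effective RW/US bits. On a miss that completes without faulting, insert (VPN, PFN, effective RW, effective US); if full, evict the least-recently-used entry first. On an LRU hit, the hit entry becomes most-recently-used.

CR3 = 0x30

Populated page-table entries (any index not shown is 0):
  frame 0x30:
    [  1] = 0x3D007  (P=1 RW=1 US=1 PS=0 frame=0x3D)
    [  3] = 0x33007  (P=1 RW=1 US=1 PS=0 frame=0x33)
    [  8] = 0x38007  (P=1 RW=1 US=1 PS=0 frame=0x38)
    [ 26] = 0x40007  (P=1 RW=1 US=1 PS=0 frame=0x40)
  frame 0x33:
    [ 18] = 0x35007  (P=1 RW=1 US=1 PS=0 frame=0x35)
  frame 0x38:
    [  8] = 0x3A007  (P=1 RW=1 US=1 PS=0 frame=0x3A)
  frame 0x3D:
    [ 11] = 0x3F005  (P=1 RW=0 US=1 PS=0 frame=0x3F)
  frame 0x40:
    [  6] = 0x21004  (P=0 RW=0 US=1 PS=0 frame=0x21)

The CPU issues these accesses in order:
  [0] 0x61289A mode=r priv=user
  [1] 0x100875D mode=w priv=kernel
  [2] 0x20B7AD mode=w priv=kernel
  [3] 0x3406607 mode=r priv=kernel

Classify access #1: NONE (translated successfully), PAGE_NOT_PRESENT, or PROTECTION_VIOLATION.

Per-access translation:
#0 VA=0x61289A (r,user):
  L0: frame=0x30 idx=3 entry=0x33007 [P=1 RW=1 US=1 PS=0]
  L1: frame=0x33 idx=18 entry=0x35007 [P=1 RW=1 US=1 PS=0]
  → PA=0x3589A  (2 entries read)
#1 VA=0x100875D (w,kernel):
  L0: frame=0x30 idx=8 entry=0x38007 [P=1 RW=1 US=1 PS=0]
  L1: frame=0x38 idx=8 entry=0x3A007 [P=1 RW=1 US=1 PS=0]
  → PA=0x3A75D  (2 entries read)
#2 VA=0x20B7AD (w,kernel):
  L0: frame=0x30 idx=1 entry=0x3D007 [P=1 RW=1 US=1 PS=0]
  L1: frame=0x3D idx=11 entry=0x3F005 [P=1 RW=0 US=1 PS=0]
  → PROTECTION_VIOLATION  (2 entries read)
#3 VA=0x3406607 (r,kernel):
  L0: frame=0x30 idx=26 entry=0x40007 [P=1 RW=1 US=1 PS=0]
  L1: frame=0x40 idx=6 entry=0x21004 [P=0 RW=0 US=1 PS=0]
  → PAGE_NOT_PRESENT  (2 entries read)

Access #1 fault: NONE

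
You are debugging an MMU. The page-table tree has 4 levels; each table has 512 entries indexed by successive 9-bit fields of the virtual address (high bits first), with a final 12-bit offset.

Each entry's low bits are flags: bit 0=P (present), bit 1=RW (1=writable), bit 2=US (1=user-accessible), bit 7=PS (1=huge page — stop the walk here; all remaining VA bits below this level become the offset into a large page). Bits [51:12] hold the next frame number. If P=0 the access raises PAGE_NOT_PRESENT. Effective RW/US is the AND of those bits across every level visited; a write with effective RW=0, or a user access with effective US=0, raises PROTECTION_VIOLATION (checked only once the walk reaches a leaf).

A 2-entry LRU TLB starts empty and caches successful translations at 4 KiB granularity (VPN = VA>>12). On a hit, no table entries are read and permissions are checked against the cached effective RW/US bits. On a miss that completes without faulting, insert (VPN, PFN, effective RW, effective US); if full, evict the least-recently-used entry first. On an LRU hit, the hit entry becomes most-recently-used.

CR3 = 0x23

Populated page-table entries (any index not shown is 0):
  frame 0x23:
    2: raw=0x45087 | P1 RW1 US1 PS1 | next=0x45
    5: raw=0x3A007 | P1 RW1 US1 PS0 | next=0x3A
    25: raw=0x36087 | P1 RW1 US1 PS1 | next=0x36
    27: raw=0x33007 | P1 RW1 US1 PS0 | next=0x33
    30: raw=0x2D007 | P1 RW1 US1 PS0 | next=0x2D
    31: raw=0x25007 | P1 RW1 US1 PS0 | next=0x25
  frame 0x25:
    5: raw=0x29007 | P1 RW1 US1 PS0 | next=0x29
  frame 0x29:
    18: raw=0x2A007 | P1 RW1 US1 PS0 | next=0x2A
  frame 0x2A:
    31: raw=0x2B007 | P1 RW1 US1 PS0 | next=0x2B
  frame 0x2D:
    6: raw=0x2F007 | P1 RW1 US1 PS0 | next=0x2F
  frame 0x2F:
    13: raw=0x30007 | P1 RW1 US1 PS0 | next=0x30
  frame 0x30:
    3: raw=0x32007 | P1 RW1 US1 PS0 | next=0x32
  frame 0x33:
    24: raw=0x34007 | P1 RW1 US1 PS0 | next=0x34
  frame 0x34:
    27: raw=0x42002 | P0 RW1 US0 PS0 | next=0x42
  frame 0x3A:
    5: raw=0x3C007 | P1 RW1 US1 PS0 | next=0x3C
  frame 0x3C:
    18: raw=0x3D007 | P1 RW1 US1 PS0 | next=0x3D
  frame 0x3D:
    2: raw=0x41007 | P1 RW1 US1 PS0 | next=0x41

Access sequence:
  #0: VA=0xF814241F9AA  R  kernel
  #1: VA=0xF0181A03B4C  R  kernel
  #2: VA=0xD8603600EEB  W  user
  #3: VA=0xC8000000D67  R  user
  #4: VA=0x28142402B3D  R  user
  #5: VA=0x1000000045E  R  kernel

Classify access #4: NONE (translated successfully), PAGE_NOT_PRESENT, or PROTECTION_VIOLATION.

Per-access translation:
#0 VA=0xF814241F9AA (r,kernel):
  L0 @0x23[31] → 0x25007  P=1,RW=1,US=1,PS=0
  L1 @0x25[5] → 0x29007  P=1,RW=1,US=1,PS=0
  L2 @0x29[18] → 0x2A007  P=1,RW=1,US=1,PS=0
  L3 @0x2A[31] → 0x2B007  P=1,RW=1,US=1,PS=0
  ⇒ phys 0x2B9AA  [4 reads]
#1 VA=0xF0181A03B4C (r,kernel):
  L0 @0x23[30] → 0x2D007  P=1,RW=1,US=1,PS=0
  L1 @0x2D[6] → 0x2F007  P=1,RW=1,US=1,PS=0
  L2 @0x2F[13] → 0x30007  P=1,RW=1,US=1,PS=0
  L3 @0x30[3] → 0x32007  P=1,RW=1,US=1,PS=0
  ⇒ phys 0x32B4C  [4 reads]
#2 VA=0xD8603600EEB (w,user):
  L0 @0x23[27] → 0x33007  P=1,RW=1,US=1,PS=0
  L1 @0x33[24] → 0x34007  P=1,RW=1,US=1,PS=0
  L2 @0x34[27] → 0x42002  P=0,RW=1,US=0,PS=0
  → PAGE_NOT_PRESENT  (3 entries read)
#3 VA=0xC8000000D67 (r,user):
  L0 @0x23[25] → 0x36087  P=1,RW=1,US=1,PS=1
  ⇒ phys 0x36D67 (huge @L0)  [1 reads]
#4 VA=0x28142402B3D (r,user):
  L0 @0x23[5] → 0x3A007  P=1,RW=1,US=1,PS=0
  L1 @0x3A[5] → 0x3C007  P=1,RW=1,US=1,PS=0
  L2 @0x3C[18] → 0x3D007  P=1,RW=1,US=1,PS=0
  L3 @0x3D[2] → 0x41007  P=1,RW=1,US=1,PS=0
  ⇒ phys 0x41B3D  [4 reads]
#5 VA=0x1000000045E (r,kernel):
  L0 @0x23[2] → 0x45087  P=1,RW=1,US=1,PS=1
  ⇒ phys 0x4545E (huge @L0)  [1 reads]

Access #4 fault: NONE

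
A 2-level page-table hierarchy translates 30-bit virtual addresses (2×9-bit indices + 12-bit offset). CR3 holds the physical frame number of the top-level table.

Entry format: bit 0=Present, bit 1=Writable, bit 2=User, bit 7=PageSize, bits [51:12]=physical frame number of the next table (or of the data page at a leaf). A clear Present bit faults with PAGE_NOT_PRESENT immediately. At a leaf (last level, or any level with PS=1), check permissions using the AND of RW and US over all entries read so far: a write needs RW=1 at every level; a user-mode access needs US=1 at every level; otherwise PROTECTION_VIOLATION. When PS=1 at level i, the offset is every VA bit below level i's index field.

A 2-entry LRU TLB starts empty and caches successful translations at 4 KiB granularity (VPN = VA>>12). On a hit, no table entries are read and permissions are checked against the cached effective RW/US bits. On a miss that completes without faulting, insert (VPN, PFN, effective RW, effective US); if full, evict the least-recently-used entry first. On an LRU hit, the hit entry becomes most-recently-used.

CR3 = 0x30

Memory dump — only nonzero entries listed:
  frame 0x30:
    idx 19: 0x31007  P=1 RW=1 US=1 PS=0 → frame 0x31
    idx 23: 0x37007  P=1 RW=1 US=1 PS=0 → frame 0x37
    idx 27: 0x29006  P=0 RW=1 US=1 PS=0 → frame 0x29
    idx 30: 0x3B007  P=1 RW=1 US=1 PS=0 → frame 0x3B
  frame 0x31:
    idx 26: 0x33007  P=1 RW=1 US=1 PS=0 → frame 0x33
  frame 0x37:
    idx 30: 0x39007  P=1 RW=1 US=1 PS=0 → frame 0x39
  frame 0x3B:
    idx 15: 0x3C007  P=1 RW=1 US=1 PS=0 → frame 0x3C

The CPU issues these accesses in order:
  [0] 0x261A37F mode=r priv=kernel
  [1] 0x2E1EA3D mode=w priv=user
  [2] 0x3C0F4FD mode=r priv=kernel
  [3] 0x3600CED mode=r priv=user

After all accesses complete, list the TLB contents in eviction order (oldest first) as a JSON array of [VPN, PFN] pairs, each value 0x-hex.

Trace:
#0 VA=0x261A37F (r,kernel):
  lvl0: tbl 0x30, slot 19 ⇒ 0x31007 (P1/RW1/US1/PS0)
  lvl1: tbl 0x31, slot 26 ⇒ 0x33007 (P1/RW1/US1/PS0)
  ✓ 0x3337F  — 2 lookups
#1 VA=0x2E1EA3D (w,user):
  lvl0: tbl 0x30, slot 23 ⇒ 0x37007 (P1/RW1/US1/PS0)
  lvl1: tbl 0x37, slot 30 ⇒ 0x39007 (P1/RW1/US1/PS0)
  ✓ 0x39A3D  — 2 lookups
#2 VA=0x3C0F4FD (r,kernel):
  lvl0: tbl 0x30, slot 30 ⇒ 0x3B007 (P1/RW1/US1/PS0)
  lvl1: tbl 0x3B, slot 15 ⇒ 0x3C007 (P1/RW1/US1/PS0)
  ✓ 0x3C4FD  — 2 lookups
#3 VA=0x3600CED (r,user):
  lvl0: tbl 0x30, slot 27 ⇒ 0x29006 (P0/RW1/US1/PS0)
  ✗ PAGE_NOT_PRESENT  [1 reads]

TLB: [["0x2E1E", "0x39"], ["0x3C0F", "0x3C"]]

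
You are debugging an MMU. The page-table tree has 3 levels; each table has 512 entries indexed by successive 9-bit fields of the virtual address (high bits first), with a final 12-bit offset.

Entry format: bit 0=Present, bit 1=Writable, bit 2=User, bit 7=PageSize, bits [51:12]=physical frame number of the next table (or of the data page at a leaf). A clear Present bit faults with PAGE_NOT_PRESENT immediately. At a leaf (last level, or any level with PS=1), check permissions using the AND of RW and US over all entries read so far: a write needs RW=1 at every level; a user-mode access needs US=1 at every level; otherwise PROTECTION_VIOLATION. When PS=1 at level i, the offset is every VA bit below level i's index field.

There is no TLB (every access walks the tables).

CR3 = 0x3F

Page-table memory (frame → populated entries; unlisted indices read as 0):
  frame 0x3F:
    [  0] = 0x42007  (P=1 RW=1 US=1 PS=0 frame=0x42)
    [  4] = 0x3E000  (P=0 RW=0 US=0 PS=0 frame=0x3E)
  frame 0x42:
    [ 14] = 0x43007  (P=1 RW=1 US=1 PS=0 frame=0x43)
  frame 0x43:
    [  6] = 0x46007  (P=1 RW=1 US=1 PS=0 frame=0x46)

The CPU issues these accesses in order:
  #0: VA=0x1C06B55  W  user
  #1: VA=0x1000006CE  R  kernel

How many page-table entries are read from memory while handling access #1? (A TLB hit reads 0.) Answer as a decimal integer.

Walk each access:
#0 VA=0x1C06B55 (w,user):
  L0 @0x3F[0] → 0x42007  P=1,RW=1,US=1,PS=0
  L1 @0x42[14] → 0x43007  P=1,RW=1,US=1,PS=0
  L2 @0x43[6] → 0x46007  P=1,RW=1,US=1,PS=0
  ⇒ phys 0x46B55  [3 reads]
#1 VA=0x1000006CE (r,kernel):
  L0 @0x3F[4] → 0x3E000  P=0,RW=0,US=0,PS=0
  → PAGE_NOT_PRESENT  (1 entries read)

Entries read for #1: 1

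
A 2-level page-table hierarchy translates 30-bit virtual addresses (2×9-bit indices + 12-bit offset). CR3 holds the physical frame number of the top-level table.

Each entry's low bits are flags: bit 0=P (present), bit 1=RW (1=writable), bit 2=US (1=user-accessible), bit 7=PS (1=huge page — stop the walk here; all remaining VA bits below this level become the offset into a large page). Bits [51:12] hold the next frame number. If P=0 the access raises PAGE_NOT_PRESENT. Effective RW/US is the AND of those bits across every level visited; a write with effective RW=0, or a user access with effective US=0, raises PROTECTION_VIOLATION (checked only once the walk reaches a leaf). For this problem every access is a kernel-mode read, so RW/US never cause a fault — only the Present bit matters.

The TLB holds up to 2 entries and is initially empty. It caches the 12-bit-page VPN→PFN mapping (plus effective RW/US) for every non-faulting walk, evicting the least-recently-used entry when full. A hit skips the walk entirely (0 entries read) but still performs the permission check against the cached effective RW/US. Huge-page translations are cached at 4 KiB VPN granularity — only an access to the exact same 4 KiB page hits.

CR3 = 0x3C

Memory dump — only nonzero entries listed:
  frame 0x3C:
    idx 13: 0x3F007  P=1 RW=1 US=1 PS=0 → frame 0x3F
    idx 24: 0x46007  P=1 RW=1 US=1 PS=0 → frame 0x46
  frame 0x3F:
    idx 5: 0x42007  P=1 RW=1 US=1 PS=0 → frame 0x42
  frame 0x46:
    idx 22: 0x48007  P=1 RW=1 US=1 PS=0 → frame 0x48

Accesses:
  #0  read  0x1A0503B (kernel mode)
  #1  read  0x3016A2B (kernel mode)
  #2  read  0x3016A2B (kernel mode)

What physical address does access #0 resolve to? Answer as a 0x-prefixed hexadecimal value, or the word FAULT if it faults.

Trace:
#0 VA=0x1A0503B (r,kernel):
  lvl0: tbl 0x3C, slot 13 ⇒ 0x3F007 (P1/RW1/US1/PS0)
  lvl1: tbl 0x3F, slot 5 ⇒ 0x42007 (P1/RW1/US1/PS0)
  → PA=0x4203B  (2 entries read)
#1 VA=0x3016A2B (r,kernel):
  lvl0: tbl 0x3C, slot 24 ⇒ 0x46007 (P1/RW1/US1/PS0)
  lvl1: tbl 0x46, slot 22 ⇒ 0x48007 (P1/RW1/US1/PS0)
  → PA=0x48A2B  (2 entries read)
#2 VA=0x3016A2B (r,kernel):
  TLB hit vpn=0x3016 → PA=0x48A2B

Access #0 PA: 0x4203B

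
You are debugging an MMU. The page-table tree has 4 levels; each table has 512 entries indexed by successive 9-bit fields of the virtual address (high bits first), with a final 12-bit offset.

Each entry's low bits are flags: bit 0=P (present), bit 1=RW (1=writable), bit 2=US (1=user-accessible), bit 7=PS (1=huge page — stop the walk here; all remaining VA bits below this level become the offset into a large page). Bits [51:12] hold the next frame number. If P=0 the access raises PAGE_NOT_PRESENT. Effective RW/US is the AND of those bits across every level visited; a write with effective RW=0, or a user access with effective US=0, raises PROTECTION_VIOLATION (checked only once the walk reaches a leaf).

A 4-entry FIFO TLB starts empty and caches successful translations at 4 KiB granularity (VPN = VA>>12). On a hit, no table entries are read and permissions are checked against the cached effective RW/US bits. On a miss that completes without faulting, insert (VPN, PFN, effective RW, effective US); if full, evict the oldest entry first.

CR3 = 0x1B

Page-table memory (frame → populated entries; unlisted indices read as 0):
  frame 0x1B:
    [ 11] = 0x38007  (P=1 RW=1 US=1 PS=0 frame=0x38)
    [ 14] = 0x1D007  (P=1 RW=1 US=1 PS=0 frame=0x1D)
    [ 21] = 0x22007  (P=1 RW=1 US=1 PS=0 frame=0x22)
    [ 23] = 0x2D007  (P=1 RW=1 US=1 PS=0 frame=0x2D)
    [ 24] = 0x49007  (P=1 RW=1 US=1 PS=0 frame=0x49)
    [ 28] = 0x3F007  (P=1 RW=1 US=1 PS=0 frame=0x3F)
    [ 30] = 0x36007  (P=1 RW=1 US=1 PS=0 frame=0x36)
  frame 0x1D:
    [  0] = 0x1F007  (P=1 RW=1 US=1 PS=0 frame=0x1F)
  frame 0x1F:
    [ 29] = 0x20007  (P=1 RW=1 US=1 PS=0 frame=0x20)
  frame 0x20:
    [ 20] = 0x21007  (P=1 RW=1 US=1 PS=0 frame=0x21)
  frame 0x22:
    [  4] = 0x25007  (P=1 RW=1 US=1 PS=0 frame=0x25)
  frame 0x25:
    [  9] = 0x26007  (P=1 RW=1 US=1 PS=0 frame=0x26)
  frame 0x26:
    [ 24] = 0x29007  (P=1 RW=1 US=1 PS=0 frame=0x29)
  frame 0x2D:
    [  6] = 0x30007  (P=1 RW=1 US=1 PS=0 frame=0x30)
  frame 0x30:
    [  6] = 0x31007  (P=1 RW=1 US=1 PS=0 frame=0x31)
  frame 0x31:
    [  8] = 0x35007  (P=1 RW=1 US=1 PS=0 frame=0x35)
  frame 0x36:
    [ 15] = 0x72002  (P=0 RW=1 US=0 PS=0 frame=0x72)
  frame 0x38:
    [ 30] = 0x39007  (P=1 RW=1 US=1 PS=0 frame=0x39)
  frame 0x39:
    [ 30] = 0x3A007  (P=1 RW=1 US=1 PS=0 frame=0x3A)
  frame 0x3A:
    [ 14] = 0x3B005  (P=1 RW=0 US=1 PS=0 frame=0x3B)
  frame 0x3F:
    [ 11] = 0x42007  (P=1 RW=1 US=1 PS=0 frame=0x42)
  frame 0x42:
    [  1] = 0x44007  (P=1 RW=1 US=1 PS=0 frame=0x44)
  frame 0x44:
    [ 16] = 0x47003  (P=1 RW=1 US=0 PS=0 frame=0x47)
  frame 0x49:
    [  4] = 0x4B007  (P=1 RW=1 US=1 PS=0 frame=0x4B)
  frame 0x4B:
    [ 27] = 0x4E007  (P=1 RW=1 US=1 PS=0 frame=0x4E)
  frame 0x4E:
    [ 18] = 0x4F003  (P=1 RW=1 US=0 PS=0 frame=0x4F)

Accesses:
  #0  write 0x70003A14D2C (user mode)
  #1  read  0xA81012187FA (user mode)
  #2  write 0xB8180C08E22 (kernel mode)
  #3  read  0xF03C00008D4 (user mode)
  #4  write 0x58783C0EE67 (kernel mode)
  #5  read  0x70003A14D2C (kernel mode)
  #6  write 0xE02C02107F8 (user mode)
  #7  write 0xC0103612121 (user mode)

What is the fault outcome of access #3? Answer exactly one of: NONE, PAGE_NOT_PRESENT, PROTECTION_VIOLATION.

Per-access translation:
#0 VA=0x70003A14D2C (w,user):
  L0 @0x1B[14] → 0x1D007  P=1,RW=1,US=1,PS=0
  L1 @0x1D[0] → 0x1F007  P=1,RW=1,US=1,PS=0
  L2 @0x1F[29] → 0x20007  P=1,RW=1,US=1,PS=0
  L3 @0x20[20] → 0x21007  P=1,RW=1,US=1,PS=0
  ⇒ phys 0x21D2C  [4 reads]
#1 VA=0xA81012187FA (r,user):
  L0 @0x1B[21] → 0x22007  P=1,RW=1,US=1,PS=0
  L1 @0x22[4] → 0x25007  P=1,RW=1,US=1,PS=0
  L2 @0x25[9] → 0x26007  P=1,RW=1,US=1,PS=0
  L3 @0x26[24] → 0x29007  P=1,RW=1,US=1,PS=0
  ⇒ phys 0x297FA  [4 reads]
#2 VA=0xB8180C08E22 (w,kernel):
  L0 @0x1B[23] → 0x2D007  P=1,RW=1,US=1,PS=0
  L1 @0x2D[6] → 0x30007  P=1,RW=1,US=1,PS=0
  L2 @0x30[6] → 0x31007  P=1,RW=1,US=1,PS=0
  L3 @0x31[8] → 0x35007  P=1,RW=1,US=1,PS=0
  ⇒ phys 0x35E22  [4 reads]
#3 VA=0xF03C00008D4 (r,user):
  L0 @0x1B[30] → 0x36007  P=1,RW=1,US=1,PS=0
  L1 @0x36[15] → 0x72002  P=0,RW=1,US=0,PS=0
  → PAGE_NOT_PRESENT  (2 entries read)
#4 VA=0x58783C0EE67 (w,kernel):
  L0 @0x1B[11] → 0x38007  P=1,RW=1,US=1,PS=0
  L1 @0x38[30] → 0x39007  P=1,RW=1,US=1,PS=0
  L2 @0x39[30] → 0x3A007  P=1,RW=1,US=1,PS=0
  L3 @0x3A[14] → 0x3B005  P=1,RW=0,US=1,PS=0
  → PROTECTION_VIOLATION  (4 entries read)
#5 VA=0x70003A14D2C (r,kernel):
  TLB hit vpn=0x70003A14 → PA=0x21D2C
#6 VA=0xE02C02107F8 (w,user):
  L0 @0x1B[28] → 0x3F007  P=1,RW=1,US=1,PS=0
  L1 @0x3F[11] → 0x42007  P=1,RW=1,US=1,PS=0
  L2 @0x42[1] → 0x44007  P=1,RW=1,US=1,PS=0
  L3 @0x44[16] → 0x47003  P=1,RW=1,US=0,PS=0
  → PROTECTION_VIOLATION  (4 entries read)
#7 VA=0xC0103612121 (w,user):
  L0 @0x1B[24] → 0x49007  P=1,RW=1,US=1,PS=0
  L1 @0x49[4] → 0x4B007  P=1,RW=1,US=1,PS=0
  L2 @0x4B[27] → 0x4E007  P=1,RW=1,US=1,PS=0
  L3 @0x4E[18] → 0x4F003  P=1,RW=1,US=0,PS=0
  → PROTECTION_VIOLATION  (4 entries read)

Access #3 fault: PAGE_NOT_PRESENT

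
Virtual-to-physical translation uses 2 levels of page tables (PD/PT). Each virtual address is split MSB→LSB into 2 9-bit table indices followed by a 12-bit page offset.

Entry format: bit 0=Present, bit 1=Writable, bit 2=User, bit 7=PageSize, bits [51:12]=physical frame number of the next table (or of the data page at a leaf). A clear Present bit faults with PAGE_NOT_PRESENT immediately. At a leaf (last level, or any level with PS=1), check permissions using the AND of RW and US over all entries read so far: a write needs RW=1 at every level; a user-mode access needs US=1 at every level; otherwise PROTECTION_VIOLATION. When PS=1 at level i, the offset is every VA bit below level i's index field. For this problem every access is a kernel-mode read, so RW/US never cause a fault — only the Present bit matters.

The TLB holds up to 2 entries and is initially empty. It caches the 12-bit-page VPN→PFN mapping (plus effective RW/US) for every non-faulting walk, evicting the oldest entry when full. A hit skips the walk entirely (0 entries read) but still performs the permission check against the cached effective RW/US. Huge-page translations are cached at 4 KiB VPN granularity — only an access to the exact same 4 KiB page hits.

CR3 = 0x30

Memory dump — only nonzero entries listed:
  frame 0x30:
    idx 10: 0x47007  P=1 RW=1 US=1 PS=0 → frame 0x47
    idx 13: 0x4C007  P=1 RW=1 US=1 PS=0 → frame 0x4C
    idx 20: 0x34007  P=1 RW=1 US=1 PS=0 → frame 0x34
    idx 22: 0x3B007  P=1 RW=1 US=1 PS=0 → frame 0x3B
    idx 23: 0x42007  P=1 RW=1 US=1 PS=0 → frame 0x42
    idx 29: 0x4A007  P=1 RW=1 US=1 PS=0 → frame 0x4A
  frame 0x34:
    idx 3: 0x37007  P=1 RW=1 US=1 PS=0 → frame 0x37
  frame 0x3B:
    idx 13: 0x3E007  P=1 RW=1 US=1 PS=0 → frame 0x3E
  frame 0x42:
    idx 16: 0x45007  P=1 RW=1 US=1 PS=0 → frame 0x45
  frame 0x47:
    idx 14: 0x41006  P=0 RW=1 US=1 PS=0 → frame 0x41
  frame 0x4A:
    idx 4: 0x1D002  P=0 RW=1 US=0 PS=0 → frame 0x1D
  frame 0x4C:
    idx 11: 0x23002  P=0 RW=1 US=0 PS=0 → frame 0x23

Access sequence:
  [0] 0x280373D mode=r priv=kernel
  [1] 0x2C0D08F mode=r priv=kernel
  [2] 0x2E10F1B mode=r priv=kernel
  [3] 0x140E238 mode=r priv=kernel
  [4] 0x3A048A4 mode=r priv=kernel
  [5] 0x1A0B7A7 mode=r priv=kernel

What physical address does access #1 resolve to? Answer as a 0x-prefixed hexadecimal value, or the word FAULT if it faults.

Walk each access:
#0 VA=0x280373D (r,kernel):
  [0] read 0x30 idx=20: raw=0x34007 flags P=1 W=1 U=1 S=0
  [1] read 0x34 idx=3: raw=0x37007 flags P=1 W=1 U=1 S=0
  ⇒ phys 0x3773D  [2 reads]
#1 VA=0x2C0D08F (r,kernel):
  [0] read 0x30 idx=22: raw=0x3B007 flags P=1 W=1 U=1 S=0
  [1] read 0x3B idx=13: raw=0x3E007 flags P=1 W=1 U=1 S=0
  ⇒ phys 0x3E08F  [2 reads]
#2 VA=0x2E10F1B (r,kernel):
  [0] read 0x30 idx=23: raw=0x42007 flags P=1 W=1 U=1 S=0
  [1] read 0x42 idx=16: raw=0x45007 flags P=1 W=1 U=1 S=0
  ⇒ phys 0x45F1B  [2 reads]
#3 VA=0x140E238 (r,kernel):
  [0] read 0x30 idx=10: raw=0x47007 flags P=1 W=1 U=1 S=0
  [1] read 0x47 idx=14: raw=0x41006 flags P=0 W=1 U=1 S=0
  → PAGE_NOT_PRESENT  (2 entries read)
#4 VA=0x3A048A4 (r,kernel):
  [0] read 0x30 idx=29: raw=0x4A007 flags P=1 W=1 U=1 S=0
  [1] read 0x4A idx=4: raw=0x1D002 flags P=0 W=1 U=0 S=0
  → PAGE_NOT_PRESENT  (2 entries read)
#5 VA=0x1A0B7A7 (r,kernel):
  [0] read 0x30 idx=13: raw=0x4C007 flags P=1 W=1 U=1 S=0
  [1] read 0x4C idx=11: raw=0x23002 flags P=0 W=1 U=0 S=0
  → PAGE_NOT_PRESENT  (2 entries read)

Access #1 PA: 0x3E08F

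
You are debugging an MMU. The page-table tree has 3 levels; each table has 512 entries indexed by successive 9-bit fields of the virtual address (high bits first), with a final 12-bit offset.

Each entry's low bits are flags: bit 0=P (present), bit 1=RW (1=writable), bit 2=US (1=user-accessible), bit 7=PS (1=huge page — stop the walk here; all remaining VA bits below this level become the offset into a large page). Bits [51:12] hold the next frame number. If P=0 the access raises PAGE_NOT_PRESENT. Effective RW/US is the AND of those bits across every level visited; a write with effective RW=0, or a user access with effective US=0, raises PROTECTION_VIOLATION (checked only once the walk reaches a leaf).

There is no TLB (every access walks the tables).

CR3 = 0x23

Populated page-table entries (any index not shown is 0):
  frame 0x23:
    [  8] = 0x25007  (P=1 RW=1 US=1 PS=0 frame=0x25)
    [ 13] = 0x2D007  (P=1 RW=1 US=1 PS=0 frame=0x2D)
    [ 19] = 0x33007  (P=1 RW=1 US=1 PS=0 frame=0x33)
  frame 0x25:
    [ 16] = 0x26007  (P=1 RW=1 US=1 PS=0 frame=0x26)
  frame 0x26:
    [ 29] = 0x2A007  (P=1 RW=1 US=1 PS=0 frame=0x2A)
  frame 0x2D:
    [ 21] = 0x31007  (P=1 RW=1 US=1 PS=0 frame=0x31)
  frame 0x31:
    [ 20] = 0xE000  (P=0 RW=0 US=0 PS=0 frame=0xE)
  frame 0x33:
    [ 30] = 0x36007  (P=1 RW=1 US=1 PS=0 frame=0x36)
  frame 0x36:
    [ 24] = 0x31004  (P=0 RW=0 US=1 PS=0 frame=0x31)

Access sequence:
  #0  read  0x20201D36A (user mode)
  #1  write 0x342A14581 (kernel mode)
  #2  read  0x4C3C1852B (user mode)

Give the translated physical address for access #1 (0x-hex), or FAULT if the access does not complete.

Per-access translation:
#0 VA=0x20201D36A (r,user):
  L0 @0x23[8] → 0x25007  P=1,RW=1,US=1,PS=0
  L1 @0x25[16] → 0x26007  P=1,RW=1,US=1,PS=0
  L2 @0x26[29] → 0x2A007  P=1,RW=1,US=1,PS=0
  → PA=0x2A36A  (3 entries read)
#1 VA=0x342A14581 (w,kernel):
  L0 @0x23[13] → 0x2D007  P=1,RW=1,US=1,PS=0
  L1 @0x2D[21] → 0x31007  P=1,RW=1,US=1,PS=0
  L2 @0x31[20] → 0xE000  P=0,RW=0,US=0,PS=0
  ⇒ fault: PAGE_NOT_PRESENT  — 3 lookups
#2 VA=0x4C3C1852B (r,user):
  L0 @0x23[19] → 0x33007  P=1,RW=1,US=1,PS=0
  L1 @0x33[30] → 0x36007  P=1,RW=1,US=1,PS=0
  L2 @0x36[24] → 0x31004  P=0,RW=0,US=1,PS=0
  ⇒ fault: PAGE_NOT_PRESENT  — 3 lookups

Access #1 PA: FAULT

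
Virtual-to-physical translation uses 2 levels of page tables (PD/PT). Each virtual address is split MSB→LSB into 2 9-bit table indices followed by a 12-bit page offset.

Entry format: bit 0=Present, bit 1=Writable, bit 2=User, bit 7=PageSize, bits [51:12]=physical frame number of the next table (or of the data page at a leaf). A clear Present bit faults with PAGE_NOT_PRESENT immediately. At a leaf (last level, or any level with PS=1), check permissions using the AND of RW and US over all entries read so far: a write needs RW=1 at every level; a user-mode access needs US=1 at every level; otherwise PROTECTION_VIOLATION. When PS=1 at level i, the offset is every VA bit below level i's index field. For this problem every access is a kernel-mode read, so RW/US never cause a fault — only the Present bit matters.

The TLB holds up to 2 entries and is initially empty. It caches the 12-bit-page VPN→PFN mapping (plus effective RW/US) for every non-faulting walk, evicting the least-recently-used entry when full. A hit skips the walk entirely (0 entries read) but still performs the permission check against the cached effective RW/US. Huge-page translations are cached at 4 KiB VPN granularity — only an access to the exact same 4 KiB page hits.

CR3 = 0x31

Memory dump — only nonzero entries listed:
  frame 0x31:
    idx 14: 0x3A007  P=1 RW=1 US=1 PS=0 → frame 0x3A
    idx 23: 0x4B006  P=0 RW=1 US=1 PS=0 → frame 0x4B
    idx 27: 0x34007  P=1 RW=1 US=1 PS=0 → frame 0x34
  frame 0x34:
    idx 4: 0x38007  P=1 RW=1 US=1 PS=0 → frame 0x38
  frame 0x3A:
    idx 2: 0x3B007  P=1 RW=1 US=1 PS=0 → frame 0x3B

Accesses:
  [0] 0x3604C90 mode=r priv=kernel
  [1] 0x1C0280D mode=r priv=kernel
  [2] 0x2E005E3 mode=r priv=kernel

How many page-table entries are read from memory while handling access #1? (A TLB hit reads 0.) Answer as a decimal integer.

Trace:
#0 VA=0x3604C90 (r,kernel):
  L0 @0x31[27] → 0x34007  P=1,RW=1,US=1,PS=0
  L1 @0x34[4] → 0x38007  P=1,RW=1,US=1,PS=0
  ✓ 0x38C90  — 2 lookups
#1 VA=0x1C0280D (r,kernel):
  L0 @0x31[14] → 0x3A007  P=1,RW=1,US=1,PS=0
  L1 @0x3A[2] → 0x3B007  P=1,RW=1,US=1,PS=0
  ✓ 0x3B80D  — 2 lookups
#2 VA=0x2E005E3 (r,kernel):
  L0 @0x31[23] → 0x4B006  P=0,RW=1,US=1,PS=0
  → PAGE_NOT_PRESENT  (1 entries read)

Entries read for #1: 2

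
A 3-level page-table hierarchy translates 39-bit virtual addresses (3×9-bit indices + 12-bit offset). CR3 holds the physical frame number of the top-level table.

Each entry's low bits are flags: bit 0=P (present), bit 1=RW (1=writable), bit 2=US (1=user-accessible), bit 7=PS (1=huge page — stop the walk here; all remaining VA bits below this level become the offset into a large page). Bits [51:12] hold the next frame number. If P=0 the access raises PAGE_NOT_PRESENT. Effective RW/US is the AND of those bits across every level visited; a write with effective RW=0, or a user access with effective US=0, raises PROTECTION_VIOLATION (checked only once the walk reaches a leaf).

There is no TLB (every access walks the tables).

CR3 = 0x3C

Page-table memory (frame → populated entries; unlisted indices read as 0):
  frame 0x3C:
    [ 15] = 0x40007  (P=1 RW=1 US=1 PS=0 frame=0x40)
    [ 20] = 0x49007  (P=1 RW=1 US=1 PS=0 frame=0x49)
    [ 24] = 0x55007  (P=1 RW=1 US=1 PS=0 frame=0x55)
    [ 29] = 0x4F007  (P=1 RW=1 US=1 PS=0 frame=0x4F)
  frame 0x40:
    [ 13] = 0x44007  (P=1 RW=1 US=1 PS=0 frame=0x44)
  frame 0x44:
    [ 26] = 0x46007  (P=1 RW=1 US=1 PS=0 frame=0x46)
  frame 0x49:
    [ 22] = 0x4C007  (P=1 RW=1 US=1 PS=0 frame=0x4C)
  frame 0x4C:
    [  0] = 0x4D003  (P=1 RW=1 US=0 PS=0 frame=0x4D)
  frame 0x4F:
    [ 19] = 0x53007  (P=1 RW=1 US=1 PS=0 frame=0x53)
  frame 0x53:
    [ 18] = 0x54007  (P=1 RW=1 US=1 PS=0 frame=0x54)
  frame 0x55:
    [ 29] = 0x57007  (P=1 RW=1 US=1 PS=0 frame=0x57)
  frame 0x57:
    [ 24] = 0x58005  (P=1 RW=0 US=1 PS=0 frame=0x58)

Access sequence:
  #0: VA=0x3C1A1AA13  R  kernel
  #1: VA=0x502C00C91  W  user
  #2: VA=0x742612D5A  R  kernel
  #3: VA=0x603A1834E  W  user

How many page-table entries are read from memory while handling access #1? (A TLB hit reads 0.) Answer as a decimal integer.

Per-access translation:
#0 VA=0x3C1A1AA13 (r,kernel):
  lvl0: tbl 0x3C, slot 15 ⇒ 0x40007 (P1/RW1/US1/PS0)
  lvl1: tbl 0x40, slot 13 ⇒ 0x44007 (P1/RW1/US1/PS0)
  lvl2: tbl 0x44, slot 26 ⇒ 0x46007 (P1/RW1/US1/PS0)
  ⇒ phys 0x46A13  [3 reads]
#1 VA=0x502C00C91 (w,user):
  lvl0: tbl 0x3C, slot 20 ⇒ 0x49007 (P1/RW1/US1/PS0)
  lvl1: tbl 0x49, slot 22 ⇒ 0x4C007 (P1/RW1/US1/PS0)
  lvl2: tbl 0x4C, slot 0 ⇒ 0x4D003 (P1/RW1/US0/PS0)
  → PROTECTION_VIOLATION  (3 entries read)
#2 VA=0x742612D5A (r,kernel):
  lvl0: tbl 0x3C, slot 29 ⇒ 0x4F007 (P1/RW1/US1/PS0)
  lvl1: tbl 0x4F, slot 19 ⇒ 0x53007 (P1/RW1/US1/PS0)
  lvl2: tbl 0x53, slot 18 ⇒ 0x54007 (P1/RW1/US1/PS0)
  ⇒ phys 0x54D5A  [3 reads]
#3 VA=0x603A1834E (w,user):
  lvl0: tbl 0x3C, slot 24 ⇒ 0x55007 (P1/RW1/US1/PS0)
  lvl1: tbl 0x55, slot 29 ⇒ 0x57007 (P1/RW1/US1/PS0)
  lvl2: tbl 0x57, slot 24 ⇒ 0x58005 (P1/RW0/US1/PS0)
  → PROTECTION_VIOLATION  (3 entries read)

Entries read for #1: 3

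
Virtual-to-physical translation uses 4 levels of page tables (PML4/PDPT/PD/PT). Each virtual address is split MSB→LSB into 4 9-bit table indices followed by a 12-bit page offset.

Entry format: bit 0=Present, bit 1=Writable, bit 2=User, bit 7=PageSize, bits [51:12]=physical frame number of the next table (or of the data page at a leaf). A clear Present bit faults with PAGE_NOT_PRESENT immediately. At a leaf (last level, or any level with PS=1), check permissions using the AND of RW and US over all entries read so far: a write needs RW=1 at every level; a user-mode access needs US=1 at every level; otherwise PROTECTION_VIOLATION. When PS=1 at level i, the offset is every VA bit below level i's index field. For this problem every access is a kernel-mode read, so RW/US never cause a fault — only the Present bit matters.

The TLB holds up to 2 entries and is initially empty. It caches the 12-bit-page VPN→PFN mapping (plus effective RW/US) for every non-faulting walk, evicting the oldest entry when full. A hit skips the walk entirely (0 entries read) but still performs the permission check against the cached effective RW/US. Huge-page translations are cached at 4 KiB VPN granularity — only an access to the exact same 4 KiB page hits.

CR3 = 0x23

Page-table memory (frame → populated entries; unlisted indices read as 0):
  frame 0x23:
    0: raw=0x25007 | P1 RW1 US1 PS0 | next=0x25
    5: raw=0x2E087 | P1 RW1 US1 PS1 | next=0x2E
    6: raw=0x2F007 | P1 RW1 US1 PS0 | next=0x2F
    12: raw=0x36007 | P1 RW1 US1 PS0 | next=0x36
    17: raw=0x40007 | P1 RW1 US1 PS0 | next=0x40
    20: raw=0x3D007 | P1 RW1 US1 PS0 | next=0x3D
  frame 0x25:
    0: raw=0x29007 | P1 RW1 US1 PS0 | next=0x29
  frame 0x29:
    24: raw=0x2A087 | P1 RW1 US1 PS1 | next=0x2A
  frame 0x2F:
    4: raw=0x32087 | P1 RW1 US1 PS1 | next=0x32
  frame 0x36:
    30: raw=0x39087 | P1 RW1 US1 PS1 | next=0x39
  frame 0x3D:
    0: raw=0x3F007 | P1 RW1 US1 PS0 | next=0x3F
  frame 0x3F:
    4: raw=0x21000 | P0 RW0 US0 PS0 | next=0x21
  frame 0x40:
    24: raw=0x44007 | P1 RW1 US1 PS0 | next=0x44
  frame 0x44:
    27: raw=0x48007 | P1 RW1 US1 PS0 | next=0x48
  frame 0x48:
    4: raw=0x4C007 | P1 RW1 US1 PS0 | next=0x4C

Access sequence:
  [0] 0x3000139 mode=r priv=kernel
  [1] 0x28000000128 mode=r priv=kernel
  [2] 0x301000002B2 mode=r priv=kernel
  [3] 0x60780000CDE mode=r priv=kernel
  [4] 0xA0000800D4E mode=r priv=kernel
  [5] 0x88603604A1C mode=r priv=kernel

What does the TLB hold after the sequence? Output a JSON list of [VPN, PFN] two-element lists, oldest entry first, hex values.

Per-access translation:
#0 VA=0x3000139 (r,kernel):
  L0 @0x23[0] → 0x25007  P=1,RW=1,US=1,PS=0
  L1 @0x25[0] → 0x29007  P=1,RW=1,US=1,PS=0
  L2 @0x29[24] → 0x2A087  P=1,RW=1,US=1,PS=1
  ⇒ phys 0x2A139 (huge @L2)  [3 reads]
#1 VA=0x28000000128 (r,kernel):
  L0 @0x23[5] → 0x2E087  P=1,RW=1,US=1,PS=1
  ⇒ phys 0x2E128 (huge @L0)  [1 reads]
#2 VA=0x301000002B2 (r,kernel):
  L0 @0x23[6] → 0x2F007  P=1,RW=1,US=1,PS=0
  L1 @0x2F[4] → 0x32087  P=1,RW=1,US=1,PS=1
  ⇒ phys 0x322B2 (huge @L1)  [2 reads]
#3 VA=0x60780000CDE (r,kernel):
  L0 @0x23[12] → 0x36007  P=1,RW=1,US=1,PS=0
  L1 @0x36[30] → 0x39087  P=1,RW=1,US=1,PS=1
  ⇒ phys 0x39CDE (huge @L1)  [2 reads]
#4 VA=0xA0000800D4E (r,kernel):
  L0 @0x23[20] → 0x3D007  P=1,RW=1,US=1,PS=0
  L1 @0x3D[0] → 0x3F007  P=1,RW=1,US=1,PS=0
  L2 @0x3F[4] → 0x21000  P=0,RW=0,US=0,PS=0
  → PAGE_NOT_PRESENT  (3 entries read)
#5 VA=0x88603604A1C (r,kernel):
  L0 @0x23[17] → 0x40007  P=1,RW=1,US=1,PS=0
  L1 @0x40[24] → 0x44007  P=1,RW=1,US=1,PS=0
  L2 @0x44[27] → 0x48007  P=1,RW=1,US=1,PS=0
  L3 @0x48[4] → 0x4C007  P=1,RW=1,US=1,PS=0
  ⇒ phys 0x4CA1C  [4 reads]

TLB: [["0x60780000", "0x39"], ["0x88603604", "0x4C"]]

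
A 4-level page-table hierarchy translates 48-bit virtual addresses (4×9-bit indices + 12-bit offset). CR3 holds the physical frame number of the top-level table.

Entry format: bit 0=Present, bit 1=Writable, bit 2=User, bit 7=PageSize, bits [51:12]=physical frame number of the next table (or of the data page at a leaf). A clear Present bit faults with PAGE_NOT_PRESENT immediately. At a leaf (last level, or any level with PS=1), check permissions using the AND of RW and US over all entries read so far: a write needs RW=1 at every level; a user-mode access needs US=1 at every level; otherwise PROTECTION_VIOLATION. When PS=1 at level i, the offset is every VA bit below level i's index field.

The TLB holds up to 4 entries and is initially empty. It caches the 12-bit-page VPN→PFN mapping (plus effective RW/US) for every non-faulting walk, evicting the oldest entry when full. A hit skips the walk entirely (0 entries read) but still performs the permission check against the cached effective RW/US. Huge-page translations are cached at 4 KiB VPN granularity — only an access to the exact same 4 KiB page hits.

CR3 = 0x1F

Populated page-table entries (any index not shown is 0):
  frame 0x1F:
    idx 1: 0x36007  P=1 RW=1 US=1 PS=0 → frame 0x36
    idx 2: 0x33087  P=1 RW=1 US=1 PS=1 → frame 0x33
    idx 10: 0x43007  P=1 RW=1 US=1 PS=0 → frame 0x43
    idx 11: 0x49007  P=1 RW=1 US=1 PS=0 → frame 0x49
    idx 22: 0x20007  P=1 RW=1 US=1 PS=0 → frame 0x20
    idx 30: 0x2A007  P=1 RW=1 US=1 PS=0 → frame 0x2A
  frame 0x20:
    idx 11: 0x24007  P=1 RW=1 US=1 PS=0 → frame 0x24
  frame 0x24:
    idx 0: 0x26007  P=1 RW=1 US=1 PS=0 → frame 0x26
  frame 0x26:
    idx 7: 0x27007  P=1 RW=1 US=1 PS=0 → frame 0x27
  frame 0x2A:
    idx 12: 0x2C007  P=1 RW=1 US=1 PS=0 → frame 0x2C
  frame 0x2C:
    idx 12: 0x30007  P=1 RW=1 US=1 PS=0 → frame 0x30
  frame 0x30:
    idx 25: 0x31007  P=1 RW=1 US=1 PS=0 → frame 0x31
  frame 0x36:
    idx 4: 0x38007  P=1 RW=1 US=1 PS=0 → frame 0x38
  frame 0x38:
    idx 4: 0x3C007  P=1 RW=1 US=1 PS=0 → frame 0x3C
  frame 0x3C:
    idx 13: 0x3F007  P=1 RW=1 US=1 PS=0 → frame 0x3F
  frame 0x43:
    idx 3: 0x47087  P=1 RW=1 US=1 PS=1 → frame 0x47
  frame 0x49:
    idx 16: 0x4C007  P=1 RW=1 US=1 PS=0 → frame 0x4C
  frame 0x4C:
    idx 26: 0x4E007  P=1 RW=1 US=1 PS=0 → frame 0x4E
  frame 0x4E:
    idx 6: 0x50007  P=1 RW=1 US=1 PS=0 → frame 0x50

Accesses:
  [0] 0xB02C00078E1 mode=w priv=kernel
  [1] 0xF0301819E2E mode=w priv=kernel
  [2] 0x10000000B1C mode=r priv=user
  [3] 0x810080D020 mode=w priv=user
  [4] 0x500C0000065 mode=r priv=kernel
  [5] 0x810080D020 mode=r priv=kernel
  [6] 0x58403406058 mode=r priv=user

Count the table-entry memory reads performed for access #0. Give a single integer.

Walk each access:
#0 VA=0xB02C00078E1 (w,kernel):
  L0 @0x1F[22] → 0x20007  P=1,RW=1,US=1,PS=0
  L1 @0x20[11] → 0x24007  P=1,RW=1,US=1,PS=0
  L2 @0x24[0] → 0x26007  P=1,RW=1,US=1,PS=0
  L3 @0x26[7] → 0x27007  P=1,RW=1,US=1,PS=0
  ⇒ phys 0x278E1  [4 reads]
#1 VA=0xF0301819E2E (w,kernel):
  L0 @0x1F[30] → 0x2A007  P=1,RW=1,US=1,PS=0
  L1 @0x2A[12] → 0x2C007  P=1,RW=1,US=1,PS=0
  L2 @0x2C[12] → 0x30007  P=1,RW=1,US=1,PS=0
  L3 @0x30[25] → 0x31007  P=1,RW=1,US=1,PS=0
  ⇒ phys 0x31E2E  [4 reads]
#2 VA=0x10000000B1C (r,user):
  L0 @0x1F[2] → 0x33087  P=1,RW=1,US=1,PS=1
  ⇒ phys 0x33B1C (huge @L0)  [1 reads]
#3 VA=0x810080D020 (w,user):
  L0 @0x1F[1] → 0x36007  P=1,RW=1,US=1,PS=0
  L1 @0x36[4] → 0x38007  P=1,RW=1,US=1,PS=0
  L2 @0x38[4] → 0x3C007  P=1,RW=1,US=1,PS=0
  L3 @0x3C[13] → 0x3F007  P=1,RW=1,US=1,PS=0
  ⇒ phys 0x3F020  [4 reads]
#4 VA=0x500C0000065 (r,kernel):
  L0 @0x1F[10] → 0x43007  P=1,RW=1,US=1,PS=0
  L1 @0x43[3] → 0x47087  P=1,RW=1,US=1,PS=1
  ⇒ phys 0x47065 (huge @L1)  [2 reads]
#5 VA=0x810080D020 (r,kernel):
  TLB hit vpn=0x810080D → PA=0x3F020
#6 VA=0x58403406058 (r,user):
  L0 @0x1F[11] → 0x49007  P=1,RW=1,US=1,PS=0
  L1 @0x49[16] → 0x4C007  P=1,RW=1,US=1,PS=0
  L2 @0x4C[26] → 0x4E007  P=1,RW=1,US=1,PS=0
  L3 @0x4E[6] → 0x50007  P=1,RW=1,US=1,PS=0
  ⇒ phys 0x50058  [4 reads]

Entries read for #0: 4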